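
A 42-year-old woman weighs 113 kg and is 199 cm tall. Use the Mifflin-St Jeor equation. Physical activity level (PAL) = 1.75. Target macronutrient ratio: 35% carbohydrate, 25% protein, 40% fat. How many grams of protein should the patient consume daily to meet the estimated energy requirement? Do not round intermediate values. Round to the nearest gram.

219 g/day

Mifflin-St Jeor (female): BMR = 10(113) + 6.25(199) − 5(42) − 161 = 1130 + 1243.75 − 210 − 161 = 2002.75 kcal/day.
TEE = 2002.75 × 1.75 = 3504.8125 kcal/day.
Protein energy = 25% × 3504.8125 = 876.2031 kcal.
Protein = 876.2031 ÷ 4 kcal/g = 219.0508 g.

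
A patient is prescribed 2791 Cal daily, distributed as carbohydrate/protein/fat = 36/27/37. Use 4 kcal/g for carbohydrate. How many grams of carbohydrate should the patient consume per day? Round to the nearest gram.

251 g/day

Carbohydrate energy = 36% × 2791 = 1004.76 kcal.
At 4 kcal/g: 1004.76 ÷ 4 = 251.19 g.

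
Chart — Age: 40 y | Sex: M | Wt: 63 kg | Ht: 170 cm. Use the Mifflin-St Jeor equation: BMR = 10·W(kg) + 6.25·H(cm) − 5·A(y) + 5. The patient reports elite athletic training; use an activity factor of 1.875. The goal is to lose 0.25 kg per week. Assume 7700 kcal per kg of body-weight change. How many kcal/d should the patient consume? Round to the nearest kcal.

2533 kcal/d

Mifflin-St Jeor (male): BMR = 10(63) + 6.25(170) − 5(40) + 5 = 630 + 1062.5 − 200 + 5 = 1497.5 kcal/day.
TEE = 1497.5 × 1.875 = 2807.8125 kcal/day.
Required daily deficit = 0.25 × 7700 ÷ 7 = 275 kcal/day.
Target intake = 2807.8125 − 275 = 2532.8125 kcal/day.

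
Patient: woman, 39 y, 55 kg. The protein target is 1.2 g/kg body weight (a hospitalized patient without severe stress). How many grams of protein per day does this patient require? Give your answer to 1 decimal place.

Protein = 1.2 g/kg × 55 kg = 66 g/day.

66.0 g/day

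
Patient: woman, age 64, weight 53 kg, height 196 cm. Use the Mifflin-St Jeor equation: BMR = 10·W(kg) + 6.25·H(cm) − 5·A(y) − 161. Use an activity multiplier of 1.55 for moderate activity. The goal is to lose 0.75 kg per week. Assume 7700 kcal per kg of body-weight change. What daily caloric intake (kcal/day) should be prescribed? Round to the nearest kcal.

1150 kcal/day

Mifflin-St Jeor (female): BMR = 10(53) + 6.25(196) − 5(64) − 161 = 530 + 1225 − 320 − 161 = 1274 kcal/day.
TEE = 1274 × 1.55 = 1974.7 kcal/day.
Required daily deficit = 0.75 × 7700 ÷ 7 = 825 kcal/day.
Target intake = 1974.7 − 825 = 1149.7 kcal/day.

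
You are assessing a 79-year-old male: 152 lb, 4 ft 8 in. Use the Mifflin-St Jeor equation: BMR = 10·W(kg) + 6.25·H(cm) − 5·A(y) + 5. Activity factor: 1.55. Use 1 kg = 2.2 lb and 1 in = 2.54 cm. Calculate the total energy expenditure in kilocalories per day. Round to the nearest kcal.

1844 kilocalories per day

Convert to metric: weight = 152 ÷ 2.2 = 69.0909 kg; height = (4×12 + 8) × 2.54 = 56 × 2.54 = 142.24 cm.
Mifflin-St Jeor (male): BMR = 10(69.0909) + 6.25(142.24) − 5(79) + 5 = 690.9091 + 889 − 395 + 5 = 1189.9091 kcal/day.
TEE = BMR × activity factor = 1189.9091 × 1.55 = 1844.3591 kcal/day.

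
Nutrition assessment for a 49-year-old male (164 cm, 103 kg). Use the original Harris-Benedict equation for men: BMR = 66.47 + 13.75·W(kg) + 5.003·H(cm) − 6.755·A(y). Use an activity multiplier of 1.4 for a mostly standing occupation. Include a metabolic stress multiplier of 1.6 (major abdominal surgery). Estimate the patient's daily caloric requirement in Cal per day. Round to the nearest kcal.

Harris-Benedict: BMR = 66.47 + 13.75(103) + 5.003(164) − 6.755(49) = 1972.217 kcal/day.
TEE = BMR × activity factor = 1972.217 × 1.4 = 2761.1038 kcal/day.
Apply stress factor: 2761.1038 × 1.6 = 4417.7661 kcal/day.

4418 Cal per day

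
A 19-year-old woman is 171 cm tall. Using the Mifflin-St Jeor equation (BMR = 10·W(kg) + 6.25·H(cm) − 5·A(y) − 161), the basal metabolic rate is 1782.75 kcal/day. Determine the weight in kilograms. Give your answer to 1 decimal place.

1782.75 = 10·W + 6.25(171) − 5(19) − 161
10·W = 1782.75 − 812.75 = 970, so W = 97 kg.

97.0 kg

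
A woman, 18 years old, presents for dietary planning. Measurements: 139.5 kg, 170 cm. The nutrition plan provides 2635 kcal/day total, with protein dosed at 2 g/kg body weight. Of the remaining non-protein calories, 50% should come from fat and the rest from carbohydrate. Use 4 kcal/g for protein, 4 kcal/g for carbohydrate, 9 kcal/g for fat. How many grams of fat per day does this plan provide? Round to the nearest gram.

Protein = 2 × 139.5 = 279 g → 279 × 4 = 1116 kcal.
Non-protein calories = 2635 − 1116 = 1519 kcal.
Fat: 50% × 1519 = 759.5 kcal; carbohydrate: 759.5 kcal.
Fat: 759.5 kcal ÷ 9 kcal/g = 84.3889 g.

84 g/day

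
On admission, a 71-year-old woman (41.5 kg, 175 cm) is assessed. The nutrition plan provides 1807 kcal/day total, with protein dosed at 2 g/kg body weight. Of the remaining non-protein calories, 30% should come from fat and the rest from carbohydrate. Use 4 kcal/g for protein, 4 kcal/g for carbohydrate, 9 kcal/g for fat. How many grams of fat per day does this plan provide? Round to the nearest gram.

Protein = 2 × 41.5 = 83 g → 83 × 4 = 332 kcal.
Non-protein calories = 1807 − 332 = 1475 kcal.
Fat: 30% × 1475 = 442.5 kcal; carbohydrate: 1032.5 kcal.
Fat: 442.5 kcal ÷ 9 kcal/g = 49.1667 g.

49 g/day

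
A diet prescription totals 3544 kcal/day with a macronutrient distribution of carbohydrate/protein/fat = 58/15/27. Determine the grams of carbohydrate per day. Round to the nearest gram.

Carbohydrate energy = 58% × 3544 = 2055.52 kcal.
At 4 kcal/g: 2055.52 ÷ 4 = 513.88 g.

514 g/day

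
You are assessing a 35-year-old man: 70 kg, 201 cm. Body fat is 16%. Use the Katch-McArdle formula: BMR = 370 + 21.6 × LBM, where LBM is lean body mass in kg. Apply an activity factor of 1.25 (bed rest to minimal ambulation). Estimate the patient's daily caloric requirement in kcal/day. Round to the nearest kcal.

2050 kcal/day

LBM = 70 × (1 − 0.16) = 58.8 kg. Katch-McArdle: BMR = 370 + 21.6 × 58.8 = 1640.08 kcal/day.
TEE = BMR × activity factor = 1640.08 × 1.25 = 2050.1 kcal/day.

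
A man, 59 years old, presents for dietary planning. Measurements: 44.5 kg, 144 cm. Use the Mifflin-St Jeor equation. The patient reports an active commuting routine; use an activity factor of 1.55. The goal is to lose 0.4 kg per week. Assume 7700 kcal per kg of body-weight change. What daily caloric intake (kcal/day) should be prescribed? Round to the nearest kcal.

Mifflin-St Jeor (male): BMR = 10(44.5) + 6.25(144) − 5(59) + 5 = 445 + 900 − 295 + 5 = 1055 kcal/day.
TEE = 1055 × 1.55 = 1635.25 kcal/day.
Required daily deficit = 0.4 × 7700 ÷ 7 = 440 kcal/day.
Target intake = 1635.25 − 440 = 1195.25 kcal/day.

1195 kcal/day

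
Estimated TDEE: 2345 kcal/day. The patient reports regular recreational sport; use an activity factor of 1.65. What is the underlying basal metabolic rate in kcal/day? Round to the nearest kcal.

BMR = TEE ÷ activity factor = 2345 ÷ 1.65 = 1421.2121 kcal/day.

1421 kcal/day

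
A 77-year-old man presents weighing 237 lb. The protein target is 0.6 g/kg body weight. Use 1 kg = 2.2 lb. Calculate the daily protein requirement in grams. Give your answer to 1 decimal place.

Weight in kg = 237 ÷ 2.2 = 107.7273 kg.
Protein = 0.6 g/kg × 107.7273 kg = 64.6364 g/day.

64.6 g/day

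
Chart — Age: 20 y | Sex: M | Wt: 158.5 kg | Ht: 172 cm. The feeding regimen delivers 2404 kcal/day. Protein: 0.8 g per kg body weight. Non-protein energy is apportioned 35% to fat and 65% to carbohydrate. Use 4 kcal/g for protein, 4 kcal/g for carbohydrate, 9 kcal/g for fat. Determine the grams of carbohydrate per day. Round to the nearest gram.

308 g/day

Protein = 0.8 × 158.5 = 126.8 g → 126.8 × 4 = 507.2 kcal.
Non-protein calories = 2404 − 507.2 = 1896.8 kcal.
Fat: 35% × 1896.8 = 663.88 kcal; carbohydrate: 1232.92 kcal.
Carbohydrate: 1232.92 kcal ÷ 4 kcal/g = 308.23 g.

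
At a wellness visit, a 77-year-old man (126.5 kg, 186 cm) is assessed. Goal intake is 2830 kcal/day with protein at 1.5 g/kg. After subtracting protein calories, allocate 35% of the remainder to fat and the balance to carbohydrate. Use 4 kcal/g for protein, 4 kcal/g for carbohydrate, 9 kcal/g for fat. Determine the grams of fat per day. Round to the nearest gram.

81 g/day

Protein = 1.5 × 126.5 = 189.75 g → 189.75 × 4 = 759 kcal.
Non-protein calories = 2830 − 759 = 2071 kcal.
Fat: 35% × 2071 = 724.85 kcal; carbohydrate: 1346.15 kcal.
Fat: 724.85 kcal ÷ 9 kcal/g = 80.5389 g.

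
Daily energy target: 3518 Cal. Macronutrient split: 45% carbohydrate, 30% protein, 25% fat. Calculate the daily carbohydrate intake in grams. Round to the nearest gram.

396 g/day

Carbohydrate energy = 45% × 3518 = 1583.1 kcal.
At 4 kcal/g: 1583.1 ÷ 4 = 395.775 g.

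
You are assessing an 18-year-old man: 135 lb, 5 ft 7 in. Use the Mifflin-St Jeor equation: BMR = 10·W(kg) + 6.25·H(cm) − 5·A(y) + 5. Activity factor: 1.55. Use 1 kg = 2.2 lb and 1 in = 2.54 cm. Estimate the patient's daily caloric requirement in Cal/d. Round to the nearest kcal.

2468 Cal/d

Convert to metric: weight = 135 ÷ 2.2 = 61.3636 kg; height = (5×12 + 7) × 2.54 = 67 × 2.54 = 170.18 cm.
Mifflin-St Jeor (male): BMR = 10(61.3636) + 6.25(170.18) − 5(18) + 5 = 613.6364 + 1063.625 − 90 + 5 = 1592.2614 kcal/day.
TEE = BMR × activity factor = 1592.2614 × 1.55 = 2468.0051 kcal/day.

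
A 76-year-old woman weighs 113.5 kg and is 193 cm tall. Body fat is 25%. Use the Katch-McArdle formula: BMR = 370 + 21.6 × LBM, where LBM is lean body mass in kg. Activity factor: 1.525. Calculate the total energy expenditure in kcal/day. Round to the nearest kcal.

LBM = 113.5 × (1 − 0.25) = 85.125 kg. Katch-McArdle: BMR = 370 + 21.6 × 85.125 = 2208.7 kcal/day.
TEE = BMR × activity factor = 2208.7 × 1.525 = 3368.2675 kcal/day.

3368 kcal/day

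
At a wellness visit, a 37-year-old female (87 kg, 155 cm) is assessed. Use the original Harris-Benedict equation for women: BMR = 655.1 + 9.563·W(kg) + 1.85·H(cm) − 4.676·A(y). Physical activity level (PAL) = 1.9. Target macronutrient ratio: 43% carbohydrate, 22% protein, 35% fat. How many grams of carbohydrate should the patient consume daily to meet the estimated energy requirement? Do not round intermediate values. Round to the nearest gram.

327 g/day

Harris-Benedict: BMR = 655.1 + 9.563(87) + 1.85(155) − 4.676(37) = 1600.819 kcal/day.
TEE = 1600.819 × 1.9 = 3041.5561 kcal/day.
Carbohydrate energy = 43% × 3041.5561 = 1307.8691 kcal.
Carbohydrate = 1307.8691 ÷ 4 kcal/g = 326.9673 g.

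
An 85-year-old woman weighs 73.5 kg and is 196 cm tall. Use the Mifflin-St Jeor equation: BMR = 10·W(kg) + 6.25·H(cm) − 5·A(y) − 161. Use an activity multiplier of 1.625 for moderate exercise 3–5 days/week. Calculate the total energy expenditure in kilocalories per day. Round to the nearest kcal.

Mifflin-St Jeor (female): BMR = 10(73.5) + 6.25(196) − 5(85) − 161 = 735 + 1225 − 425 − 161 = 1374 kcal/day.
TEE = BMR × activity factor = 1374 × 1.625 = 2232.75 kcal/day.

2233 kilocalories per day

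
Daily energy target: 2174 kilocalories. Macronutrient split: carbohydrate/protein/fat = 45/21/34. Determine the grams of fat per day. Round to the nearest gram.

82 g/day

Fat energy = 34% × 2174 = 739.16 kcal.
At 9 kcal/g: 739.16 ÷ 9 = 82.1289 g.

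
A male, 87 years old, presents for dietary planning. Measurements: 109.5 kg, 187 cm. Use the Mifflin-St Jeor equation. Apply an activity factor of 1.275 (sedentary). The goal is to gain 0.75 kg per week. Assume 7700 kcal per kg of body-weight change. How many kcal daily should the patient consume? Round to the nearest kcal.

Mifflin-St Jeor (male): BMR = 10(109.5) + 6.25(187) − 5(87) + 5 = 1095 + 1168.75 − 435 + 5 = 1833.75 kcal/day.
TEE = 1833.75 × 1.275 = 2338.0313 kcal/day.
Required daily surplus = 0.75 × 7700 ÷ 7 = 825 kcal/day.
Target intake = 2338.0313 + 825 = 3163.0313 kcal/day.

3163 kcal daily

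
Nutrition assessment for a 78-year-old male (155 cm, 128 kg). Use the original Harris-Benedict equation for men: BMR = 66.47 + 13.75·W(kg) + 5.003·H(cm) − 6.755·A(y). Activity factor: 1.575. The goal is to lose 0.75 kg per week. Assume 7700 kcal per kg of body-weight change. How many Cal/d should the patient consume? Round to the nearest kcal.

Harris-Benedict: BMR = 66.47 + 13.75(128) + 5.003(155) − 6.755(78) = 2075.045 kcal/day.
TEE = 2075.045 × 1.575 = 3268.1959 kcal/day.
Required daily deficit = 0.75 × 7700 ÷ 7 = 825 kcal/day.
Target intake = 3268.1959 − 825 = 2443.1959 kcal/day.

2443 Cal/d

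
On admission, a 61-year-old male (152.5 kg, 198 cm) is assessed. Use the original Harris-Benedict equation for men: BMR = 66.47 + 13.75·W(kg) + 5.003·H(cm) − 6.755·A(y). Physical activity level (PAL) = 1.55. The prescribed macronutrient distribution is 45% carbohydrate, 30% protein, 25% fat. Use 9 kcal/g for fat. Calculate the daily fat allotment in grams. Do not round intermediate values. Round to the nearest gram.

Harris-Benedict: BMR = 66.47 + 13.75(152.5) + 5.003(198) − 6.755(61) = 2741.884 kcal/day.
TEE = 2741.884 × 1.55 = 4249.9202 kcal/day.
Fat energy = 25% × 4249.9202 = 1062.4801 kcal.
Fat = 1062.4801 ÷ 9 kcal/g = 118.0533 g.

118 g/day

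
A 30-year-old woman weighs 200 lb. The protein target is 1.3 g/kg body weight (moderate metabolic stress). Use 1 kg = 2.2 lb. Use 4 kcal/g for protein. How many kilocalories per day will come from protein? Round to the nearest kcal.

473 kcal/day

Weight in kg = 200 ÷ 2.2 = 90.9091 kg.
Protein = 1.3 g/kg × 90.9091 kg = 118.1818 g/day.
Protein energy = 118.1818 g × 4 kcal/g = 472.7273 kcal/day.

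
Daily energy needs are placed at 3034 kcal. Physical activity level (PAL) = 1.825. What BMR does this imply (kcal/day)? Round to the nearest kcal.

1662 kcal/day

BMR = TEE ÷ activity factor = 3034 ÷ 1.825 = 1662.4658 kcal/day.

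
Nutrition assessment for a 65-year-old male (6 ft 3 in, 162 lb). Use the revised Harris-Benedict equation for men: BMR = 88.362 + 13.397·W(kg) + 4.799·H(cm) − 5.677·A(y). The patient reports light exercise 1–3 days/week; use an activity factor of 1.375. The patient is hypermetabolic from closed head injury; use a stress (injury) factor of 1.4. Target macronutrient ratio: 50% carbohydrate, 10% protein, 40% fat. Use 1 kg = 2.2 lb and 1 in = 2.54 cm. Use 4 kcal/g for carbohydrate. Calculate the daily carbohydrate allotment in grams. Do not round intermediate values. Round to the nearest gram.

390 g/day

Convert to metric: weight = 162 ÷ 2.2 = 73.6364 kg; height = (6×12 + 3) × 2.54 = 75 × 2.54 = 190.5 cm.
Harris-Benedict: BMR = 88.362 + 13.397(73.6364) + 4.799(190.5) − 5.677(65) = 1620.0729 kcal/day.
TEE = 1620.0729 × 1.375 = 2227.6002 kcal/day.
With stress factor 1.4: 2227.6002 × 1.4 = 3118.6403 kcal/day.
Carbohydrate energy = 50% × 3118.6403 = 1559.3201 kcal.
Carbohydrate = 1559.3201 ÷ 4 kcal/g = 389.83 g.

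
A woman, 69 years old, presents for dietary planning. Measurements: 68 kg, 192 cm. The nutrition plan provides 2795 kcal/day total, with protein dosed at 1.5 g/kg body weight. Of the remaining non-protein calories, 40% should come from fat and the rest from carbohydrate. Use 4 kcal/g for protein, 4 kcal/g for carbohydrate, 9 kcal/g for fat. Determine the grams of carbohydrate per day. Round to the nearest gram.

Protein = 1.5 × 68 = 102 g → 102 × 4 = 408 kcal.
Non-protein calories = 2795 − 408 = 2387 kcal.
Fat: 40% × 2387 = 954.8 kcal; carbohydrate: 1432.2 kcal.
Carbohydrate: 1432.2 kcal ÷ 4 kcal/g = 358.05 g.

358 g/day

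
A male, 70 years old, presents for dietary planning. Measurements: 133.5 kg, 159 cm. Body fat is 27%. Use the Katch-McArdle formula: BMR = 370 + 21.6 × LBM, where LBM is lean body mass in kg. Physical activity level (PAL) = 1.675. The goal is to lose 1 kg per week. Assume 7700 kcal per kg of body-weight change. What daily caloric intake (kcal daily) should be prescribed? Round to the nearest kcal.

3046 kcal daily

LBM = 133.5 × (1 − 0.27) = 97.455 kg. Katch-McArdle: BMR = 370 + 21.6 × 97.455 = 2475.028 kcal/day.
TEE = 2475.028 × 1.675 = 4145.6719 kcal/day.
Required daily deficit = 1 × 7700 ÷ 7 = 1100 kcal/day.
Target intake = 4145.6719 − 1100 = 3045.6719 kcal/day.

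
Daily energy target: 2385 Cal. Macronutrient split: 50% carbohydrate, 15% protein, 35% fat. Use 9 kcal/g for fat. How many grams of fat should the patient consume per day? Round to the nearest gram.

Fat energy = 35% × 2385 = 834.75 kcal.
At 9 kcal/g: 834.75 ÷ 9 = 92.75 g.

93 g/day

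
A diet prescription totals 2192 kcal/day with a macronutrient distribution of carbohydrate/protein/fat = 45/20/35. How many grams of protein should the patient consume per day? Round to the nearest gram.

Protein energy = 20% × 2192 = 438.4 kcal.
At 4 kcal/g: 438.4 ÷ 4 = 109.6 g.

110 g/day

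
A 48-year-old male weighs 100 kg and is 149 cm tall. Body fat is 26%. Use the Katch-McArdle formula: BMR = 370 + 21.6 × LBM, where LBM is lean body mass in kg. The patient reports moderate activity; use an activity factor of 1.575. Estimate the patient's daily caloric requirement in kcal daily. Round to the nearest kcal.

3100 kcal daily

LBM = 100 × (1 − 0.26) = 74 kg. Katch-McArdle: BMR = 370 + 21.6 × 74 = 1968.4 kcal/day.
TEE = BMR × activity factor = 1968.4 × 1.575 = 3100.23 kcal/day.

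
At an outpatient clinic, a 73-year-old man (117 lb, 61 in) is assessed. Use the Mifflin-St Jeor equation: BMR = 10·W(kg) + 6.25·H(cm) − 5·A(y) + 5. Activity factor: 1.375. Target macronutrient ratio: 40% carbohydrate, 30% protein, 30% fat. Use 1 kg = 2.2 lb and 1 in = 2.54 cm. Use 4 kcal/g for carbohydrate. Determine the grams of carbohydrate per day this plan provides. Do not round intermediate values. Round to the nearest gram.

157 g/day

Convert to metric: weight = 117 ÷ 2.2 = 53.1818 kg; height = 61 × 2.54 = 154.94 cm.
Mifflin-St Jeor (male): BMR = 10(53.1818) + 6.25(154.94) − 5(73) + 5 = 531.8182 + 968.375 − 365 + 5 = 1140.1932 kcal/day.
TEE = 1140.1932 × 1.375 = 1567.7656 kcal/day.
Carbohydrate energy = 40% × 1567.7656 = 627.1063 kcal.
Carbohydrate = 627.1063 ÷ 4 kcal/g = 156.7766 g.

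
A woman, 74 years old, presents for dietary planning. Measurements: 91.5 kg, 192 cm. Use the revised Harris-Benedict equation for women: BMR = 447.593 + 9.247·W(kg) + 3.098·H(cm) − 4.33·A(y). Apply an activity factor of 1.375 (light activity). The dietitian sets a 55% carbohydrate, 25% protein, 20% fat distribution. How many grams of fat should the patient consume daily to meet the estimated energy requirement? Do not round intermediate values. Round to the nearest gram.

Harris-Benedict: BMR = 447.593 + 9.247(91.5) + 3.098(192) − 4.33(74) = 1568.0895 kcal/day.
TEE = 1568.0895 × 1.375 = 2156.1231 kcal/day.
Fat energy = 20% × 2156.1231 = 431.2246 kcal.
Fat = 431.2246 ÷ 9 kcal/g = 47.9138 g.

48 g/day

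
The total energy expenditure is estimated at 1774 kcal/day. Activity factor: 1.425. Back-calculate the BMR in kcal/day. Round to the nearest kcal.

BMR = TEE ÷ activity factor = 1774 ÷ 1.425 = 1244.9123 kcal/day.

1245 kcal/day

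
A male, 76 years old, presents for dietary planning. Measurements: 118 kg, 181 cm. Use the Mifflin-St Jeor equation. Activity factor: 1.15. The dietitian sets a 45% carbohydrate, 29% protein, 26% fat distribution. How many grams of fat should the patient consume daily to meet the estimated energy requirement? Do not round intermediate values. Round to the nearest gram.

Mifflin-St Jeor (male): BMR = 10(118) + 6.25(181) − 5(76) + 5 = 1180 + 1131.25 − 380 + 5 = 1936.25 kcal/day.
TEE = 1936.25 × 1.15 = 2226.6875 kcal/day.
Fat energy = 26% × 2226.6875 = 578.9388 kcal.
Fat = 578.9388 ÷ 9 kcal/g = 64.3265 g.

64 g/day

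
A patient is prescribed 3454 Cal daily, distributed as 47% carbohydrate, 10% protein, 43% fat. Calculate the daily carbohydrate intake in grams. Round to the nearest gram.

Carbohydrate energy = 47% × 3454 = 1623.38 kcal.
At 4 kcal/g: 1623.38 ÷ 4 = 405.845 g.

406 g/day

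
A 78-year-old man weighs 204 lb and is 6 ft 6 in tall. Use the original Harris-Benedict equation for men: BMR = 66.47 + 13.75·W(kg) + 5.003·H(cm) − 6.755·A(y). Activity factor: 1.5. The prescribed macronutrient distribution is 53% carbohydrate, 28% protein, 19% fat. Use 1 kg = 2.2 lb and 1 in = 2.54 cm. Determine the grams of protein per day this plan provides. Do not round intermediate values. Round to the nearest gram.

Convert to metric: weight = 204 ÷ 2.2 = 92.7273 kg; height = (6×12 + 6) × 2.54 = 78 × 2.54 = 198.12 cm.
Harris-Benedict: BMR = 66.47 + 13.75(92.7273) + 5.003(198.12) − 6.755(78) = 1805.7744 kcal/day.
TEE = 1805.7744 × 1.5 = 2708.6615 kcal/day.
Protein energy = 28% × 2708.6615 = 758.4252 kcal.
Protein = 758.4252 ÷ 4 kcal/g = 189.6063 g.

190 g/day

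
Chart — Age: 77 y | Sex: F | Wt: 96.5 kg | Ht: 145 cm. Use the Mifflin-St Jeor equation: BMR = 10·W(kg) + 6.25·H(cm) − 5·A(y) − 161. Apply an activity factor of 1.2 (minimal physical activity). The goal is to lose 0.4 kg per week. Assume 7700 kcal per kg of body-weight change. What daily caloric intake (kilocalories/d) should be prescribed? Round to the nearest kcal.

Mifflin-St Jeor (female): BMR = 10(96.5) + 6.25(145) − 5(77) − 161 = 965 + 906.25 − 385 − 161 = 1325.25 kcal/day.
TEE = 1325.25 × 1.2 = 1590.3 kcal/day.
Required daily deficit = 0.4 × 7700 ÷ 7 = 440 kcal/day.
Target intake = 1590.3 − 440 = 1150.3 kcal/day.

1150 kilocalories/d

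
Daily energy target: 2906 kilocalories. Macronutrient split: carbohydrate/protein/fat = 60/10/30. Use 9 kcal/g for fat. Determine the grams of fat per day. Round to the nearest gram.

Fat energy = 30% × 2906 = 871.8 kcal.
At 9 kcal/g: 871.8 ÷ 9 = 96.8667 g.

97 g/day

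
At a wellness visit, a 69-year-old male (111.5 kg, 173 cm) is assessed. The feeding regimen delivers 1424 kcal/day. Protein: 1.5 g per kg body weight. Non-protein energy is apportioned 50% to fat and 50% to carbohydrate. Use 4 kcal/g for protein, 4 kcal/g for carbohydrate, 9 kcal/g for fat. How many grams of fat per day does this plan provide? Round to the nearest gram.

Protein = 1.5 × 111.5 = 167.25 g → 167.25 × 4 = 669 kcal.
Non-protein calories = 1424 − 669 = 755 kcal.
Fat: 50% × 755 = 377.5 kcal; carbohydrate: 377.5 kcal.
Fat: 377.5 kcal ÷ 9 kcal/g = 41.9444 g.

42 g/day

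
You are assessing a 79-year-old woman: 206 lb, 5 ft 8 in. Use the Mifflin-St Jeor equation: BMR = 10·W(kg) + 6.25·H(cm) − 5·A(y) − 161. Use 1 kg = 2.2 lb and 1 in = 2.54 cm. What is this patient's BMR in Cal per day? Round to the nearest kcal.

Convert to metric: weight = 206 ÷ 2.2 = 93.6364 kg; height = (5×12 + 8) × 2.54 = 68 × 2.54 = 172.72 cm.
Mifflin-St Jeor (female): BMR = 10(93.6364) + 6.25(172.72) − 5(79) − 161 = 936.3636 + 1079.5 − 395 − 161 = 1459.8636 kcal/day.

1460 Cal per day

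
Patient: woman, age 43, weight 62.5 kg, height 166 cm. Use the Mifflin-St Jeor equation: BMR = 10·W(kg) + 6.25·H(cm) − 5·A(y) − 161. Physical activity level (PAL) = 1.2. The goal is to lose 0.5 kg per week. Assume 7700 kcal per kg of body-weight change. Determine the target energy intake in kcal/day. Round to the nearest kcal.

994 kcal/day

Mifflin-St Jeor (female): BMR = 10(62.5) + 6.25(166) − 5(43) − 161 = 625 + 1037.5 − 215 − 161 = 1286.5 kcal/day.
TEE = 1286.5 × 1.2 = 1543.8 kcal/day.
Required daily deficit = 0.5 × 7700 ÷ 7 = 550 kcal/day.
Target intake = 1543.8 − 550 = 993.8 kcal/day.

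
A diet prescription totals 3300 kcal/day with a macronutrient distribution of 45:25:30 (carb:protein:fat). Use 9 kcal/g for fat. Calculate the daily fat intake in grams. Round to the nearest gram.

110 g/day

Fat energy = 30% × 3300 = 990 kcal.
At 9 kcal/g: 990 ÷ 9 = 110 g.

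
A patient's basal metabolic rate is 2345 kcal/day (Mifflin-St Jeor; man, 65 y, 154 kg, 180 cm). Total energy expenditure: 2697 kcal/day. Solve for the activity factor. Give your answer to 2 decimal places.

Activity factor = TEE ÷ BMR = 2697 ÷ 2345 = 1.15.

1.15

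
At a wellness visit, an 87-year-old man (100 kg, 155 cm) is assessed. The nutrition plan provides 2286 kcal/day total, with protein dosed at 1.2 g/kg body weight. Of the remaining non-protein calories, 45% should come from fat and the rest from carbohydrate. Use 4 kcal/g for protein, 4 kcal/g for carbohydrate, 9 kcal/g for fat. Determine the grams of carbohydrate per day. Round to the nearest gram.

248 g/day

Protein = 1.2 × 100 = 120 g → 120 × 4 = 480 kcal.
Non-protein calories = 2286 − 480 = 1806 kcal.
Fat: 45% × 1806 = 812.7 kcal; carbohydrate: 993.3 kcal.
Carbohydrate: 993.3 kcal ÷ 4 kcal/g = 248.325 g.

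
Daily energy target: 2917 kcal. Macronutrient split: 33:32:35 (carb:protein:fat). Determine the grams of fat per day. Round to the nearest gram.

Fat energy = 35% × 2917 = 1020.95 kcal.
At 9 kcal/g: 1020.95 ÷ 9 = 113.4389 g.

113 g/day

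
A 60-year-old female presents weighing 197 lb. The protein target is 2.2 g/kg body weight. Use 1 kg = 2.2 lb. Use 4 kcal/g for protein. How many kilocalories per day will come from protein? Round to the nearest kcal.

Weight in kg = 197 ÷ 2.2 = 89.5455 kg.
Protein = 2.2 g/kg × 89.5455 kg = 197 g/day.
Protein energy = 197 g × 4 kcal/g = 788 kcal/day.

788 kcal/day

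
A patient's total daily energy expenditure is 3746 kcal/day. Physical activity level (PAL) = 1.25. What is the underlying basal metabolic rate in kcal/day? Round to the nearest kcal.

BMR = TEE ÷ activity factor = 3746 ÷ 1.25 = 2996.8 kcal/day.

2997 kcal/day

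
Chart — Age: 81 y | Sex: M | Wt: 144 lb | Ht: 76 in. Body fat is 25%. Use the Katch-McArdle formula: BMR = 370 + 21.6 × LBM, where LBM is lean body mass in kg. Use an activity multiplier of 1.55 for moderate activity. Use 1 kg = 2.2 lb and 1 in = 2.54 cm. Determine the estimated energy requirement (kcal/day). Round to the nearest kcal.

2217 kcal/day

Convert to metric: weight = 144 ÷ 2.2 = 65.4545 kg; height = 76 × 2.54 = 193.04 cm.
LBM = 65.4545 × (1 − 0.25) = 49.0909 kg. Katch-McArdle: BMR = 370 + 21.6 × 49.0909 = 1430.3636 kcal/day.
TEE = BMR × activity factor = 1430.3636 × 1.55 = 2217.0636 kcal/day.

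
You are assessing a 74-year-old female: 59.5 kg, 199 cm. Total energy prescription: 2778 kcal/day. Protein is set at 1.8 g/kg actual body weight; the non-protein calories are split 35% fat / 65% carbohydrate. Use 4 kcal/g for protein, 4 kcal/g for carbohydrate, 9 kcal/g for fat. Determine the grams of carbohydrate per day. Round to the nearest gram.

Protein = 1.8 × 59.5 = 107.1 g → 107.1 × 4 = 428.4 kcal.
Non-protein calories = 2778 − 428.4 = 2349.6 kcal.
Fat: 35% × 2349.6 = 822.36 kcal; carbohydrate: 1527.24 kcal.
Carbohydrate: 1527.24 kcal ÷ 4 kcal/g = 381.81 g.

382 g/day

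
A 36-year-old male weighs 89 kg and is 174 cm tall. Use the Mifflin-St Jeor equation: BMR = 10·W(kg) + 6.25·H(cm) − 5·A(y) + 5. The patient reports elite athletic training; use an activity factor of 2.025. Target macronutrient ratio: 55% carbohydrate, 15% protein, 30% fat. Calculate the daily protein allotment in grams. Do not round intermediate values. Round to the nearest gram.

Mifflin-St Jeor (male): BMR = 10(89) + 6.25(174) − 5(36) + 5 = 890 + 1087.5 − 180 + 5 = 1802.5 kcal/day.
TEE = 1802.5 × 2.025 = 3650.0625 kcal/day.
Protein energy = 15% × 3650.0625 = 547.5094 kcal.
Protein = 547.5094 ÷ 4 kcal/g = 136.8773 g.

137 g/day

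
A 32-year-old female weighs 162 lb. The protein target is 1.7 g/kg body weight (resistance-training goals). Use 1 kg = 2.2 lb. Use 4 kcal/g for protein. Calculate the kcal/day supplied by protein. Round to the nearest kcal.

501 kcal/day

Weight in kg = 162 ÷ 2.2 = 73.6364 kg.
Protein = 1.7 g/kg × 73.6364 kg = 125.1818 g/day.
Protein energy = 125.1818 g × 4 kcal/g = 500.7273 kcal/day.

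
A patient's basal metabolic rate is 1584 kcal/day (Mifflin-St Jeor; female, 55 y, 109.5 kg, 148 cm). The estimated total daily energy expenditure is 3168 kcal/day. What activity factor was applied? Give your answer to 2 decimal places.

Activity factor = TEE ÷ BMR = 3168 ÷ 1584 = 2.

2.00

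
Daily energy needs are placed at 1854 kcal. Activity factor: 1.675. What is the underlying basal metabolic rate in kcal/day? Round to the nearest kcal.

1107 kcal/day

BMR = TEE ÷ activity factor = 1854 ÷ 1.675 = 1106.8657 kcal/day.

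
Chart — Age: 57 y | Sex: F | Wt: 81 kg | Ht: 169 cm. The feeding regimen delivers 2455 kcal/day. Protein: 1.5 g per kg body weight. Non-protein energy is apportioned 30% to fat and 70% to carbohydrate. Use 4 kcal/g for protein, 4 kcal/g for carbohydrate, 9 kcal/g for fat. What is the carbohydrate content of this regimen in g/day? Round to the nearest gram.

345 g/day

Protein = 1.5 × 81 = 121.5 g → 121.5 × 4 = 486 kcal.
Non-protein calories = 2455 − 486 = 1969 kcal.
Fat: 30% × 1969 = 590.7 kcal; carbohydrate: 1378.3 kcal.
Carbohydrate: 1378.3 kcal ÷ 4 kcal/g = 344.575 g.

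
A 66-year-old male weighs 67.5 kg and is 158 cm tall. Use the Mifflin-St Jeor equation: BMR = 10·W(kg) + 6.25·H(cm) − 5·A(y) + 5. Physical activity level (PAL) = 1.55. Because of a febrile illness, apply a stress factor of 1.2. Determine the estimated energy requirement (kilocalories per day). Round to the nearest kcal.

Mifflin-St Jeor (male): BMR = 10(67.5) + 6.25(158) − 5(66) + 5 = 675 + 987.5 − 330 + 5 = 1337.5 kcal/day.
TEE = BMR × activity factor = 1337.5 × 1.55 = 2073.125 kcal/day.
Apply stress factor: 2073.125 × 1.2 = 2487.75 kcal/day.

2488 kilocalories per day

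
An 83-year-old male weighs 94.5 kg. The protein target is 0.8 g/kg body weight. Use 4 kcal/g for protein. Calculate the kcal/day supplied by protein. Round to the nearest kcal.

302 kcal/day

Protein = 0.8 g/kg × 94.5 kg = 75.6 g/day.
Protein energy = 75.6 g × 4 kcal/g = 302.4 kcal/day.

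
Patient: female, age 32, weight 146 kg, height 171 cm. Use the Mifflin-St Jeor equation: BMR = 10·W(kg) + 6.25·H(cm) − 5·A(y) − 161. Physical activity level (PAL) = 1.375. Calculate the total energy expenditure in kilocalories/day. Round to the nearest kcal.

3036 kilocalories/day

Mifflin-St Jeor (female): BMR = 10(146) + 6.25(171) − 5(32) − 161 = 1460 + 1068.75 − 160 − 161 = 2207.75 kcal/day.
TEE = BMR × activity factor = 2207.75 × 1.375 = 3035.6563 kcal/day.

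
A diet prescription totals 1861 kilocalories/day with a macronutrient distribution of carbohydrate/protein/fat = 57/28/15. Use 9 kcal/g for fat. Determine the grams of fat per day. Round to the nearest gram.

Fat energy = 15% × 1861 = 279.15 kcal.
At 9 kcal/g: 279.15 ÷ 9 = 31.0167 g.

31 g/day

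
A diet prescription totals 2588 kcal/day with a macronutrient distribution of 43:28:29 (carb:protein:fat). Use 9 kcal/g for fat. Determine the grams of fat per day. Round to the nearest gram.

83 g/day

Fat energy = 29% × 2588 = 750.52 kcal.
At 9 kcal/g: 750.52 ÷ 9 = 83.3911 g.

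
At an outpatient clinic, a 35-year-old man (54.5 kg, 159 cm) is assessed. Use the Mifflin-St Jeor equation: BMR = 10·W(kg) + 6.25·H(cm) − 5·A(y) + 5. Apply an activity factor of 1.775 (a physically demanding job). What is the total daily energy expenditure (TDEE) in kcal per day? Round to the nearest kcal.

2430 kcal per day

Mifflin-St Jeor (male): BMR = 10(54.5) + 6.25(159) − 5(35) + 5 = 545 + 993.75 − 175 + 5 = 1368.75 kcal/day.
TEE = BMR × activity factor = 1368.75 × 1.775 = 2429.5313 kcal/day.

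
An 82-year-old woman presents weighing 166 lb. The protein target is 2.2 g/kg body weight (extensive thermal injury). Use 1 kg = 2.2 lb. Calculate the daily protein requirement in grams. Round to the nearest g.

166 g/day

Weight in kg = 166 ÷ 2.2 = 75.4545 kg.
Protein = 2.2 g/kg × 75.4545 kg = 166 g/day.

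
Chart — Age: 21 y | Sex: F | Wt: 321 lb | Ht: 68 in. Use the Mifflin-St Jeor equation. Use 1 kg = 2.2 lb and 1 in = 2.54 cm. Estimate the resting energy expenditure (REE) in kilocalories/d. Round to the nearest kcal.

2273 kilocalories/d

Convert to metric: weight = 321 ÷ 2.2 = 145.9091 kg; height = 68 × 2.54 = 172.72 cm.
Mifflin-St Jeor (female): BMR = 10(145.9091) + 6.25(172.72) − 5(21) − 161 = 1459.0909 + 1079.5 − 105 − 161 = 2272.5909 kcal/day.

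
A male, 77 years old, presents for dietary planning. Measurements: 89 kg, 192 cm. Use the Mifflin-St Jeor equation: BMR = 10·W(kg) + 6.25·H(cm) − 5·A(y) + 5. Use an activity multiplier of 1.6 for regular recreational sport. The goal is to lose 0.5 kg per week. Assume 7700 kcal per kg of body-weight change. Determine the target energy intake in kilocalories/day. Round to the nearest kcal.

Mifflin-St Jeor (male): BMR = 10(89) + 6.25(192) − 5(77) + 5 = 890 + 1200 − 385 + 5 = 1710 kcal/day.
TEE = 1710 × 1.6 = 2736 kcal/day.
Required daily deficit = 0.5 × 7700 ÷ 7 = 550 kcal/day.
Target intake = 2736 − 550 = 2186 kcal/day.

2186 kilocalories/day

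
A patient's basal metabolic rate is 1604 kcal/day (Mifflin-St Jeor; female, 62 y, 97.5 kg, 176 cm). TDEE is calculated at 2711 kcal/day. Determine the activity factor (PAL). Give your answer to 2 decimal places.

Activity factor = TEE ÷ BMR = 2711 ÷ 1604 = 1.69.

1.69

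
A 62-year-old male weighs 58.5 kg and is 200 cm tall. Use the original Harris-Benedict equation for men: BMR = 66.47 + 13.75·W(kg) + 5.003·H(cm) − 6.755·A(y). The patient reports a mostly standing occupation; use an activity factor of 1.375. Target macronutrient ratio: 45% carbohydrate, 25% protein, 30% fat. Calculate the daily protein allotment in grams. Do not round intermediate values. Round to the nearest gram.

125 g/day

Harris-Benedict: BMR = 66.47 + 13.75(58.5) + 5.003(200) − 6.755(62) = 1452.635 kcal/day.
TEE = 1452.635 × 1.375 = 1997.3731 kcal/day.
Protein energy = 25% × 1997.3731 = 499.3433 kcal.
Protein = 499.3433 ÷ 4 kcal/g = 124.8358 g.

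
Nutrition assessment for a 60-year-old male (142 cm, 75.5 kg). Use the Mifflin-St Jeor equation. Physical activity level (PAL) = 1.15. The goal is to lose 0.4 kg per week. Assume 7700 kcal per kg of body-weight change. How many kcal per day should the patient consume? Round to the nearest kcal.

1110 kcal per day

Mifflin-St Jeor (male): BMR = 10(75.5) + 6.25(142) − 5(60) + 5 = 755 + 887.5 − 300 + 5 = 1347.5 kcal/day.
TEE = 1347.5 × 1.15 = 1549.625 kcal/day.
Required daily deficit = 0.4 × 7700 ÷ 7 = 440 kcal/day.
Target intake = 1549.625 − 440 = 1109.625 kcal/day.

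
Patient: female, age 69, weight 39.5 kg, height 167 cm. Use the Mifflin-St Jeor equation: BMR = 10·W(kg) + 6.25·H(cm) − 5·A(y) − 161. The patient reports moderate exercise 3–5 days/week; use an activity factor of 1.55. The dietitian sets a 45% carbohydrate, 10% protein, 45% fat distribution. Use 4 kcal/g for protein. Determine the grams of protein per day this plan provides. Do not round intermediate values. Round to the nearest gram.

Mifflin-St Jeor (female): BMR = 10(39.5) + 6.25(167) − 5(69) − 161 = 395 + 1043.75 − 345 − 161 = 932.75 kcal/day.
TEE = 932.75 × 1.55 = 1445.7625 kcal/day.
Protein energy = 10% × 1445.7625 = 144.5763 kcal.
Protein = 144.5763 ÷ 4 kcal/g = 36.1441 g.

36 g/day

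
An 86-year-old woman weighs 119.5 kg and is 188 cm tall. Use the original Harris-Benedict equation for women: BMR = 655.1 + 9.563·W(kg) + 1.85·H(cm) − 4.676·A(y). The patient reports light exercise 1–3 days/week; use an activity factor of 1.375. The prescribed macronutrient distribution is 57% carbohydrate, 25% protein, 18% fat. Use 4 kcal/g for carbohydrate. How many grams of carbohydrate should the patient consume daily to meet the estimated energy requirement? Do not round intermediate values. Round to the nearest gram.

Harris-Benedict: BMR = 655.1 + 9.563(119.5) + 1.85(188) − 4.676(86) = 1743.5425 kcal/day.
TEE = 1743.5425 × 1.375 = 2397.3709 kcal/day.
Carbohydrate energy = 57% × 2397.3709 = 1366.5014 kcal.
Carbohydrate = 1366.5014 ÷ 4 kcal/g = 341.6254 g.

342 g/day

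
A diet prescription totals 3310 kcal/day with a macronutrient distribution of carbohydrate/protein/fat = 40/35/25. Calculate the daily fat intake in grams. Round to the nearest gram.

92 g/day

Fat energy = 25% × 3310 = 827.5 kcal.
At 9 kcal/g: 827.5 ÷ 9 = 91.9444 g.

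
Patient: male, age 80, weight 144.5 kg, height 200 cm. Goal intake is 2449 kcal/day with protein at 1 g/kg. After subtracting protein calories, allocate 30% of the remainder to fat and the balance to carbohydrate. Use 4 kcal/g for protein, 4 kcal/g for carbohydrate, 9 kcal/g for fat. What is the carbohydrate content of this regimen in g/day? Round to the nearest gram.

327 g/day

Protein = 1 × 144.5 = 144.5 g → 144.5 × 4 = 578 kcal.
Non-protein calories = 2449 − 578 = 1871 kcal.
Fat: 30% × 1871 = 561.3 kcal; carbohydrate: 1309.7 kcal.
Carbohydrate: 1309.7 kcal ÷ 4 kcal/g = 327.425 g.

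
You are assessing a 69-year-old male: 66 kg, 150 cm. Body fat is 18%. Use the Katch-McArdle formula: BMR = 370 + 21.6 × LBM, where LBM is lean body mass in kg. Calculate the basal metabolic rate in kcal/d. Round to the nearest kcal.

1539 kcal/d

LBM = 66 × (1 − 0.18) = 54.12 kg. Katch-McArdle: BMR = 370 + 21.6 × 54.12 = 1538.992 kcal/day.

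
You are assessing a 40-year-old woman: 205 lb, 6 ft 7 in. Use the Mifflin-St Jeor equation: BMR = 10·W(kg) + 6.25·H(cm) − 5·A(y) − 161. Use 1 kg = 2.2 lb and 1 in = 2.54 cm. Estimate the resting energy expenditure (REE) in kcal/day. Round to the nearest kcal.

Convert to metric: weight = 205 ÷ 2.2 = 93.1818 kg; height = (6×12 + 7) × 2.54 = 79 × 2.54 = 200.66 cm.
Mifflin-St Jeor (female): BMR = 10(93.1818) + 6.25(200.66) − 5(40) − 161 = 931.8182 + 1254.125 − 200 − 161 = 1824.9432 kcal/day.

1825 kcal/day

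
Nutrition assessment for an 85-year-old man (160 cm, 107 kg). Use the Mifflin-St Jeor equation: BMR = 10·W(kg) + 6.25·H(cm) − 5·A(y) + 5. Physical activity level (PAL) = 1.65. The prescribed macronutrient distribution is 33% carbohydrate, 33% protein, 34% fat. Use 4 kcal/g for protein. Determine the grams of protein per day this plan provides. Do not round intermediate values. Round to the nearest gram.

225 g/day

Mifflin-St Jeor (male): BMR = 10(107) + 6.25(160) − 5(85) + 5 = 1070 + 1000 − 425 + 5 = 1650 kcal/day.
TEE = 1650 × 1.65 = 2722.5 kcal/day.
Protein energy = 33% × 2722.5 = 898.425 kcal.
Protein = 898.425 ÷ 4 kcal/g = 224.6063 g.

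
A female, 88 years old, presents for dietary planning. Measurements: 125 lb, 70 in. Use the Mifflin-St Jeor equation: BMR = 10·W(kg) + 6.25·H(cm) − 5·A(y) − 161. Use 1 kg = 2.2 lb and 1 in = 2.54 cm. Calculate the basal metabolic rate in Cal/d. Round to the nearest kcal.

Convert to metric: weight = 125 ÷ 2.2 = 56.8182 kg; height = 70 × 2.54 = 177.8 cm.
Mifflin-St Jeor (female): BMR = 10(56.8182) + 6.25(177.8) − 5(88) − 161 = 568.1818 + 1111.25 − 440 − 161 = 1078.4318 kcal/day.

1078 Cal/d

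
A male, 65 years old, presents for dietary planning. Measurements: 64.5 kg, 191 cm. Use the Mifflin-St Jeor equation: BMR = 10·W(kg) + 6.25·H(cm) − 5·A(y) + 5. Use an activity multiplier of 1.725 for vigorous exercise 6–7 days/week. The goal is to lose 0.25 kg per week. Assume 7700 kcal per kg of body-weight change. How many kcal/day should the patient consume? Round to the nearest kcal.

Mifflin-St Jeor (male): BMR = 10(64.5) + 6.25(191) − 5(65) + 5 = 645 + 1193.75 − 325 + 5 = 1518.75 kcal/day.
TEE = 1518.75 × 1.725 = 2619.8438 kcal/day.
Required daily deficit = 0.25 × 7700 ÷ 7 = 275 kcal/day.
Target intake = 2619.8438 − 275 = 2344.8438 kcal/day.

2345 kcal/day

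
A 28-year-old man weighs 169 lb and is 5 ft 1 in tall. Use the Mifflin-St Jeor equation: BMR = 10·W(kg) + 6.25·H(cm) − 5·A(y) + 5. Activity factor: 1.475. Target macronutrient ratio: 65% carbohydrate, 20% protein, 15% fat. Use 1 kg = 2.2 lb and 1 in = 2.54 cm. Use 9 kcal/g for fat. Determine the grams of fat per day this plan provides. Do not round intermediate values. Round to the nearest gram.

39 g/day

Convert to metric: weight = 169 ÷ 2.2 = 76.8182 kg; height = (5×12 + 1) × 2.54 = 61 × 2.54 = 154.94 cm.
Mifflin-St Jeor (male): BMR = 10(76.8182) + 6.25(154.94) − 5(28) + 5 = 768.1818 + 968.375 − 140 + 5 = 1601.5568 kcal/day.
TEE = 1601.5568 × 1.475 = 2362.2963 kcal/day.
Fat energy = 15% × 2362.2963 = 354.3444 kcal.
Fat = 354.3444 ÷ 9 kcal/g = 39.3716 g.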